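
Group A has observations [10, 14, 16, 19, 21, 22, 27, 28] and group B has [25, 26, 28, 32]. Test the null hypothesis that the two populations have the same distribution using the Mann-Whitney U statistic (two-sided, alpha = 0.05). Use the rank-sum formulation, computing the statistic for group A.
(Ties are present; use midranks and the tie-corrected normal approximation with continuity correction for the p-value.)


Step 1: Combine and sort all 12 observations; assign midranks.
sorted (value, group): (10,X), (14,X), (16,X), (19,X), (21,X), (22,X), (25,Y), (26,Y), (27,X), (28,X), (28,Y), (32,Y)
ranks: 10->1, 14->2, 16->3, 19->4, 21->5, 22->6, 25->7, 26->8, 27->9, 28->10.5, 28->10.5, 32->12
Step 2: Rank sum for X: R1 = 1 + 2 + 3 + 4 + 5 + 6 + 9 + 10.5 = 40.5.
Step 3: U_X = R1 - n1(n1+1)/2 = 40.5 - 8*9/2 = 40.5 - 36 = 4.5.
       U_Y = n1*n2 - U_X = 32 - 4.5 = 27.5.
Step 4: Ties are present, so use the tie-corrected normal approximation (with continuity correction) for the p-value.
Step 5: p-value = 0.061271; compare to alpha = 0.05. fail to reject H0.

U_X = 4.5, p = 0.061271, fail to reject H0 at alpha = 0.05.


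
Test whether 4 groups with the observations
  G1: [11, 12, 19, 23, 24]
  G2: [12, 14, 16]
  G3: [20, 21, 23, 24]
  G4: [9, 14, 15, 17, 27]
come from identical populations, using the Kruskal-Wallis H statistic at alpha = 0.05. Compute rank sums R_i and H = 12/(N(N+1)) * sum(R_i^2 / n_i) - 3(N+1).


Step 1: Combine all N = 17 observations and assign midranks.
sorted (value, group, rank): (9,G4,1), (11,G1,2), (12,G1,3.5), (12,G2,3.5), (14,G2,5.5), (14,G4,5.5), (15,G4,7), (16,G2,8), (17,G4,9), (19,G1,10), (20,G3,11), (21,G3,12), (23,G1,13.5), (23,G3,13.5), (24,G1,15.5), (24,G3,15.5), (27,G4,17)
Step 2: Sum ranks within each group.
R_1 = 44.5 (n_1 = 5)
R_2 = 17 (n_2 = 3)
R_3 = 52 (n_3 = 4)
R_4 = 39.5 (n_4 = 5)
Step 3: H = 12/(N(N+1)) * sum(R_i^2/n_i) - 3(N+1)
     = 12/(17*18) * (44.5^2/5 + 17^2/3 + 52^2/4 + 39.5^2/5) - 3*18
     = 0.039216 * 1480.43 - 54
     = 4.056209.
Step 4: Ties present; correction factor C = 1 - 24/(17^3 - 17) = 0.995098. Corrected H = 4.056209 / 0.995098 = 4.076190.
Step 5: Under H0, H ~ chi^2(3); p-value = 0.253354.
Step 6: alpha = 0.05. fail to reject H0.

H = 4.0762, df = 3, p = 0.253354, fail to reject H0.


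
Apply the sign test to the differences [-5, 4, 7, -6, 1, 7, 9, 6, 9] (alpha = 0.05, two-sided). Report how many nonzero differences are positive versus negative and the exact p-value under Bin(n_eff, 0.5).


Step 1: Discard zero differences. Original n = 9; n_eff = number of nonzero differences = 9.
Nonzero differences (with sign): -5, +4, +7, -6, +1, +7, +9, +6, +9
Step 2: Count signs: positive = 7, negative = 2.
Step 3: Under H0: P(positive) = 0.5, so the number of positives S ~ Bin(9, 0.5).
Step 4: Two-sided exact p-value = sum of Bin(9,0.5) probabilities at or below the observed probability = 0.179688.
Step 5: alpha = 0.05. fail to reject H0.

n_eff = 9, pos = 7, neg = 2, p = 0.179688, fail to reject H0.


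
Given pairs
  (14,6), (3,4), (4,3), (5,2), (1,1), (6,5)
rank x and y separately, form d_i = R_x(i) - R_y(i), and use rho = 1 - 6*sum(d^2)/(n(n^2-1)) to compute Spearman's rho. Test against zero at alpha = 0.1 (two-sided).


Step 1: Rank x and y separately (midranks; no ties here).
rank(x): 14->6, 3->2, 4->3, 5->4, 1->1, 6->5
rank(y): 6->6, 4->4, 3->3, 2->2, 1->1, 5->5
Step 2: d_i = R_x(i) - R_y(i); compute d_i^2.
  (6-6)^2=0, (2-4)^2=4, (3-3)^2=0, (4-2)^2=4, (1-1)^2=0, (5-5)^2=0
sum(d^2) = 8.
Step 3: rho = 1 - 6*8 / (6*(6^2 - 1)) = 1 - 48/210 = 0.771429.
Step 4: Under H0, t = rho * sqrt((n-2)/(1-rho^2)) = 2.4247 ~ t(4).
Step 5: Two-sided p-value from the t-distribution with 4 df = 0.072397.
Step 6: alpha = 0.1. reject H0.

rho = 0.7714, p = 0.072397, reject H0 at alpha = 0.1.


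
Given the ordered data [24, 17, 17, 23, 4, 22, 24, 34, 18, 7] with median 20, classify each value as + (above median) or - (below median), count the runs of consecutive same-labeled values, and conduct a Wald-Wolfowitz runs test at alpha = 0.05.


Step 1: Compute median = 20; label A = above, B = below.
Labels in order: ABBABAAABB  (n_A = 5, n_B = 5)
Step 2: Count runs R = 6.
Step 3: Under H0 (random ordering), E[R] = 2*n_A*n_B/(n_A+n_B) + 1 = 2*5*5/10 + 1 = 6.0000.
        Var[R] = 2*n_A*n_B*(2*n_A*n_B - n_A - n_B) / ((n_A+n_B)^2 * (n_A+n_B-1)) = 2000/900 = 2.2222.
        SD[R] = 1.4907.
Step 4: R = E[R], so z = 0 with no continuity correction.
Step 5: Two-sided p-value via normal approximation = 2*(1 - Phi(|z|)) = 1.000000.
Step 6: alpha = 0.05. fail to reject H0.

R = 6, z = 0.0000, p = 1.000000, fail to reject H0.


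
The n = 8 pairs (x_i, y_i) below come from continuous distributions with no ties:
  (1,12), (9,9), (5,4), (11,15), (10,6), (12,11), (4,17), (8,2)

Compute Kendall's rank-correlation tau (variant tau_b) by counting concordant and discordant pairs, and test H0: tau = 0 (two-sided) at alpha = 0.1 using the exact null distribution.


Step 1: Enumerate the 28 unordered pairs (i,j) with i<j and classify each by sign(x_j-x_i) * sign(y_j-y_i).
  (1,2):dx=+8,dy=-3->D; (1,3):dx=+4,dy=-8->D; (1,4):dx=+10,dy=+3->C; (1,5):dx=+9,dy=-6->D
  (1,6):dx=+11,dy=-1->D; (1,7):dx=+3,dy=+5->C; (1,8):dx=+7,dy=-10->D; (2,3):dx=-4,dy=-5->C
  (2,4):dx=+2,dy=+6->C; (2,5):dx=+1,dy=-3->D; (2,6):dx=+3,dy=+2->C; (2,7):dx=-5,dy=+8->D
  (2,8):dx=-1,dy=-7->C; (3,4):dx=+6,dy=+11->C; (3,5):dx=+5,dy=+2->C; (3,6):dx=+7,dy=+7->C
  (3,7):dx=-1,dy=+13->D; (3,8):dx=+3,dy=-2->D; (4,5):dx=-1,dy=-9->C; (4,6):dx=+1,dy=-4->D
  (4,7):dx=-7,dy=+2->D; (4,8):dx=-3,dy=-13->C; (5,6):dx=+2,dy=+5->C; (5,7):dx=-6,dy=+11->D
  (5,8):dx=-2,dy=-4->C; (6,7):dx=-8,dy=+6->D; (6,8):dx=-4,dy=-9->C; (7,8):dx=+4,dy=-15->D
Step 2: C = 14, D = 14, total pairs = 28.
Step 3: tau = (C - D)/(n(n-1)/2) = (14 - 14)/28 = 0.000000.
Step 4: Exact two-sided p-value (enumerate n! = 40320 permutations of y under H0): p = 1.000000.
Step 5: alpha = 0.1. fail to reject H0.

tau_b = 0.0000 (C=14, D=14), p = 1.000000, fail to reject H0.


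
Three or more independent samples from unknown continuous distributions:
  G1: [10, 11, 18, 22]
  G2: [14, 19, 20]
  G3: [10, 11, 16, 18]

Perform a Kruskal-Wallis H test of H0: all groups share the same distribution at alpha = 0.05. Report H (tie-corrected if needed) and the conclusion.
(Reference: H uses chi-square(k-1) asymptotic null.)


Step 1: Combine all N = 11 observations and assign midranks.
sorted (value, group, rank): (10,G1,1.5), (10,G3,1.5), (11,G1,3.5), (11,G3,3.5), (14,G2,5), (16,G3,6), (18,G1,7.5), (18,G3,7.5), (19,G2,9), (20,G2,10), (22,G1,11)
Step 2: Sum ranks within each group.
R_1 = 23.5 (n_1 = 4)
R_2 = 24 (n_2 = 3)
R_3 = 18.5 (n_3 = 4)
Step 3: H = 12/(N(N+1)) * sum(R_i^2/n_i) - 3(N+1)
     = 12/(11*12) * (23.5^2/4 + 24^2/3 + 18.5^2/4) - 3*12
     = 0.090909 * 415.625 - 36
     = 1.784091.
Step 4: Ties present; correction factor C = 1 - 18/(11^3 - 11) = 0.986364. Corrected H = 1.784091 / 0.986364 = 1.808756.
Step 5: Under H0, H ~ chi^2(2); p-value = 0.404794.
Step 6: alpha = 0.05. fail to reject H0.

H = 1.8088, df = 2, p = 0.404794, fail to reject H0.


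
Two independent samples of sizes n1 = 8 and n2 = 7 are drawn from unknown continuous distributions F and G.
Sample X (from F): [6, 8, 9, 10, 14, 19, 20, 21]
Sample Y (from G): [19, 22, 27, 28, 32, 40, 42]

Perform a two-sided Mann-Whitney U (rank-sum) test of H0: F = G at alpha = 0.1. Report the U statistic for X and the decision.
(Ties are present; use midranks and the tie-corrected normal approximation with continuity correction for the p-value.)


Step 1: Combine and sort all 15 observations; assign midranks.
sorted (value, group): (6,X), (8,X), (9,X), (10,X), (14,X), (19,X), (19,Y), (20,X), (21,X), (22,Y), (27,Y), (28,Y), (32,Y), (40,Y), (42,Y)
ranks: 6->1, 8->2, 9->3, 10->4, 14->5, 19->6.5, 19->6.5, 20->8, 21->9, 22->10, 27->11, 28->12, 32->13, 40->14, 42->15
Step 2: Rank sum for X: R1 = 1 + 2 + 3 + 4 + 5 + 6.5 + 8 + 9 = 38.5.
Step 3: U_X = R1 - n1(n1+1)/2 = 38.5 - 8*9/2 = 38.5 - 36 = 2.5.
       U_Y = n1*n2 - U_X = 56 - 2.5 = 53.5.
Step 4: Ties are present, so use the tie-corrected normal approximation (with continuity correction) for the p-value.
Step 5: p-value = 0.003782; compare to alpha = 0.1. reject H0.

U_X = 2.5, p = 0.003782, reject H0 at alpha = 0.1.


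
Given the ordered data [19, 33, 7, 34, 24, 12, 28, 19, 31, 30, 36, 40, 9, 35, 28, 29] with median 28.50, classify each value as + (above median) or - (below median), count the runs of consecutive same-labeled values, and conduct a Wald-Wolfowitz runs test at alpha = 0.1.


Step 1: Compute median = 28.50; label A = above, B = below.
Labels in order: BABABBBBAAAABABA  (n_A = 8, n_B = 8)
Step 2: Count runs R = 10.
Step 3: Under H0 (random ordering), E[R] = 2*n_A*n_B/(n_A+n_B) + 1 = 2*8*8/16 + 1 = 9.0000.
        Var[R] = 2*n_A*n_B*(2*n_A*n_B - n_A - n_B) / ((n_A+n_B)^2 * (n_A+n_B-1)) = 14336/3840 = 3.7333.
        SD[R] = 1.9322.
Step 4: Continuity-corrected z = (R - 0.5 - E[R]) / SD[R] = (10 - 0.5 - 9.0000) / 1.9322 = 0.2588.
Step 5: Two-sided p-value via normal approximation = 2*(1 - Phi(|z|)) = 0.795809.
Step 6: alpha = 0.1. fail to reject H0.

R = 10, z = 0.2588, p = 0.795809, fail to reject H0.


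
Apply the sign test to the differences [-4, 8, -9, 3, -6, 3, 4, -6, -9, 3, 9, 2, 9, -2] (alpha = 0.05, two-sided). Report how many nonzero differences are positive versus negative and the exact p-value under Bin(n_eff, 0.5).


Step 1: Discard zero differences. Original n = 14; n_eff = number of nonzero differences = 14.
Nonzero differences (with sign): -4, +8, -9, +3, -6, +3, +4, -6, -9, +3, +9, +2, +9, -2
Step 2: Count signs: positive = 8, negative = 6.
Step 3: Under H0: P(positive) = 0.5, so the number of positives S ~ Bin(14, 0.5).
Step 4: Two-sided exact p-value = sum of Bin(14,0.5) probabilities at or below the observed probability = 0.790527.
Step 5: alpha = 0.05. fail to reject H0.

n_eff = 14, pos = 8, neg = 6, p = 0.790527, fail to reject H0.


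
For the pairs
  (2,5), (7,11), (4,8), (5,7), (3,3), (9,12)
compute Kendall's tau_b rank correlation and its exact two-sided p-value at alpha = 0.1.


Step 1: Enumerate the 15 unordered pairs (i,j) with i<j and classify each by sign(x_j-x_i) * sign(y_j-y_i).
  (1,2):dx=+5,dy=+6->C; (1,3):dx=+2,dy=+3->C; (1,4):dx=+3,dy=+2->C; (1,5):dx=+1,dy=-2->D
  (1,6):dx=+7,dy=+7->C; (2,3):dx=-3,dy=-3->C; (2,4):dx=-2,dy=-4->C; (2,5):dx=-4,dy=-8->C
  (2,6):dx=+2,dy=+1->C; (3,4):dx=+1,dy=-1->D; (3,5):dx=-1,dy=-5->C; (3,6):dx=+5,dy=+4->C
  (4,5):dx=-2,dy=-4->C; (4,6):dx=+4,dy=+5->C; (5,6):dx=+6,dy=+9->C
Step 2: C = 13, D = 2, total pairs = 15.
Step 3: tau = (C - D)/(n(n-1)/2) = (13 - 2)/15 = 0.733333.
Step 4: Exact two-sided p-value (enumerate n! = 720 permutations of y under H0): p = 0.055556.
Step 5: alpha = 0.1. reject H0.

tau_b = 0.7333 (C=13, D=2), p = 0.055556, reject H0.


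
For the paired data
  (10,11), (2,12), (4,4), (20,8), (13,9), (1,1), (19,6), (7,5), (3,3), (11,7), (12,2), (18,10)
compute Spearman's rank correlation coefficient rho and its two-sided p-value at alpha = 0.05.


Step 1: Rank x and y separately (midranks; no ties here).
rank(x): 10->6, 2->2, 4->4, 20->12, 13->9, 1->1, 19->11, 7->5, 3->3, 11->7, 12->8, 18->10
rank(y): 11->11, 12->12, 4->4, 8->8, 9->9, 1->1, 6->6, 5->5, 3->3, 7->7, 2->2, 10->10
Step 2: d_i = R_x(i) - R_y(i); compute d_i^2.
  (6-11)^2=25, (2-12)^2=100, (4-4)^2=0, (12-8)^2=16, (9-9)^2=0, (1-1)^2=0, (11-6)^2=25, (5-5)^2=0, (3-3)^2=0, (7-7)^2=0, (8-2)^2=36, (10-10)^2=0
sum(d^2) = 202.
Step 3: rho = 1 - 6*202 / (12*(12^2 - 1)) = 1 - 1212/1716 = 0.293706.
Step 4: Under H0, t = rho * sqrt((n-2)/(1-rho^2)) = 0.9716 ~ t(10).
Step 5: Two-sided p-value from the t-distribution with 10 df = 0.354148.
Step 6: alpha = 0.05. fail to reject H0.

rho = 0.2937, p = 0.354148, fail to reject H0 at alpha = 0.05.


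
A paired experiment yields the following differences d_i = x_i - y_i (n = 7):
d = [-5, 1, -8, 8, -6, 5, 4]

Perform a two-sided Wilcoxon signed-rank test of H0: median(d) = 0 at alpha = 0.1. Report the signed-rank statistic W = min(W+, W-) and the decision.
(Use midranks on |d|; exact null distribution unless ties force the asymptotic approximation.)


Step 1: Drop any zero differences (none here) and take |d_i|.
|d| = [5, 1, 8, 8, 6, 5, 4]
Step 2: Midrank |d_i| (ties get averaged ranks).
ranks: |5|->3.5, |1|->1, |8|->6.5, |8|->6.5, |6|->5, |5|->3.5, |4|->2
Step 3: Attach original signs; sum ranks with positive sign and with negative sign.
W+ = 1 + 6.5 + 3.5 + 2 = 13
W- = 3.5 + 6.5 + 5 = 15
(Check: W+ + W- = 28 should equal n(n+1)/2 = 28.)
Step 4: Test statistic W = min(W+, W-) = 13.
Step 5: Ties in |d|, so use the tie-corrected normal approximation.
        E[W] = n(n+1)/4 = 7*8/4 = 14.
        Tie groups: |d|=5 (t=2), |d|=8 (t=2); sum(t^3 - t) = 12.
        Var[W] = n(n+1)(2n+1)/24 - sum(t^3-t)/48 = 840/24 - 12/48 = 34.75.
        z = (W - E[W]) / sqrt(Var[W]) = (13 - 14) / 5.8949 = -0.1696.
        Two-sided p = 2*Phi(z) = 0.865295.
Step 6: alpha = 0.1. fail to reject H0.

W+ = 13, W- = 15, W = min = 13, p = 0.865295, fail to reject H0.


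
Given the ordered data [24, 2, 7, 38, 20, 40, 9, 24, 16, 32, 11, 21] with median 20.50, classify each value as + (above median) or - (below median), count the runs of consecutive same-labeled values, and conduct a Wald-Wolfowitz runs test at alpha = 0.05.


Step 1: Compute median = 20.50; label A = above, B = below.
Labels in order: ABBABABABABA  (n_A = 6, n_B = 6)
Step 2: Count runs R = 11.
Step 3: Under H0 (random ordering), E[R] = 2*n_A*n_B/(n_A+n_B) + 1 = 2*6*6/12 + 1 = 7.0000.
        Var[R] = 2*n_A*n_B*(2*n_A*n_B - n_A - n_B) / ((n_A+n_B)^2 * (n_A+n_B-1)) = 4320/1584 = 2.7273.
        SD[R] = 1.6514.
Step 4: Continuity-corrected z = (R - 0.5 - E[R]) / SD[R] = (11 - 0.5 - 7.0000) / 1.6514 = 2.1194.
Step 5: Two-sided p-value via normal approximation = 2*(1 - Phi(|z|)) = 0.034060.
Step 6: alpha = 0.05. reject H0.

R = 11, z = 2.1194, p = 0.034060, reject H0.


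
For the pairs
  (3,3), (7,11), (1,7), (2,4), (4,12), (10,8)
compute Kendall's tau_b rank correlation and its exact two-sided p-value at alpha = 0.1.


Step 1: Enumerate the 15 unordered pairs (i,j) with i<j and classify each by sign(x_j-x_i) * sign(y_j-y_i).
  (1,2):dx=+4,dy=+8->C; (1,3):dx=-2,dy=+4->D; (1,4):dx=-1,dy=+1->D; (1,5):dx=+1,dy=+9->C
  (1,6):dx=+7,dy=+5->C; (2,3):dx=-6,dy=-4->C; (2,4):dx=-5,dy=-7->C; (2,5):dx=-3,dy=+1->D
  (2,6):dx=+3,dy=-3->D; (3,4):dx=+1,dy=-3->D; (3,5):dx=+3,dy=+5->C; (3,6):dx=+9,dy=+1->C
  (4,5):dx=+2,dy=+8->C; (4,6):dx=+8,dy=+4->C; (5,6):dx=+6,dy=-4->D
Step 2: C = 9, D = 6, total pairs = 15.
Step 3: tau = (C - D)/(n(n-1)/2) = (9 - 6)/15 = 0.200000.
Step 4: Exact two-sided p-value (enumerate n! = 720 permutations of y under H0): p = 0.719444.
Step 5: alpha = 0.1. fail to reject H0.

tau_b = 0.2000 (C=9, D=6), p = 0.719444, fail to reject H0.


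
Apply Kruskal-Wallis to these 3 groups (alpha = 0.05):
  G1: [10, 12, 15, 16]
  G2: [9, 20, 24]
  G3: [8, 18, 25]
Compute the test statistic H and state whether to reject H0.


Step 1: Combine all N = 10 observations and assign midranks.
sorted (value, group, rank): (8,G3,1), (9,G2,2), (10,G1,3), (12,G1,4), (15,G1,5), (16,G1,6), (18,G3,7), (20,G2,8), (24,G2,9), (25,G3,10)
Step 2: Sum ranks within each group.
R_1 = 18 (n_1 = 4)
R_2 = 19 (n_2 = 3)
R_3 = 18 (n_3 = 3)
Step 3: H = 12/(N(N+1)) * sum(R_i^2/n_i) - 3(N+1)
     = 12/(10*11) * (18^2/4 + 19^2/3 + 18^2/3) - 3*11
     = 0.109091 * 309.333 - 33
     = 0.745455.
Step 4: No ties, so H is used without correction.
Step 5: Under H0, H ~ chi^2(2); p-value = 0.688853.
Step 6: alpha = 0.05. fail to reject H0.

H = 0.7455, df = 2, p = 0.688853, fail to reject H0.


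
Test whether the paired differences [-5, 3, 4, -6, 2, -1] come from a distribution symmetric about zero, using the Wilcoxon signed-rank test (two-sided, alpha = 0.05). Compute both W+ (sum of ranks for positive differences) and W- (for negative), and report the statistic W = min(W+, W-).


Step 1: Drop any zero differences (none here) and take |d_i|.
|d| = [5, 3, 4, 6, 2, 1]
Step 2: Midrank |d_i| (ties get averaged ranks).
ranks: |5|->5, |3|->3, |4|->4, |6|->6, |2|->2, |1|->1
Step 3: Attach original signs; sum ranks with positive sign and with negative sign.
W+ = 3 + 4 + 2 = 9
W- = 5 + 6 + 1 = 12
(Check: W+ + W- = 21 should equal n(n+1)/2 = 21.)
Step 4: Test statistic W = min(W+, W-) = 9.
Step 5: No ties, so the exact null distribution over the 2^6 = 64 sign assignments gives the two-sided p-value = 0.843750.
Step 6: alpha = 0.05. fail to reject H0.

W+ = 9, W- = 12, W = min = 9, p = 0.843750, fail to reject H0.


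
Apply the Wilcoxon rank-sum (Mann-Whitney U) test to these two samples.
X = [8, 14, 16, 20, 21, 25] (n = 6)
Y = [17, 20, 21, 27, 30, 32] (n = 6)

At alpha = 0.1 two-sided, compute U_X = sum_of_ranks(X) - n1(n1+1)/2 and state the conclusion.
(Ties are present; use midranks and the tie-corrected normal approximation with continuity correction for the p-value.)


Step 1: Combine and sort all 12 observations; assign midranks.
sorted (value, group): (8,X), (14,X), (16,X), (17,Y), (20,X), (20,Y), (21,X), (21,Y), (25,X), (27,Y), (30,Y), (32,Y)
ranks: 8->1, 14->2, 16->3, 17->4, 20->5.5, 20->5.5, 21->7.5, 21->7.5, 25->9, 27->10, 30->11, 32->12
Step 2: Rank sum for X: R1 = 1 + 2 + 3 + 5.5 + 7.5 + 9 = 28.
Step 3: U_X = R1 - n1(n1+1)/2 = 28 - 6*7/2 = 28 - 21 = 7.
       U_Y = n1*n2 - U_X = 36 - 7 = 29.
Step 4: Ties are present, so use the tie-corrected normal approximation (with continuity correction) for the p-value.
Step 5: p-value = 0.091554; compare to alpha = 0.1. reject H0.

U_X = 7, p = 0.091554, reject H0 at alpha = 0.1.


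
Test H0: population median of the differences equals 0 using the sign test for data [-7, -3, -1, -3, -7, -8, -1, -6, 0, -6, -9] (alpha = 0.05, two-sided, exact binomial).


Step 1: Discard zero differences. Original n = 11; n_eff = number of nonzero differences = 10.
Nonzero differences (with sign): -7, -3, -1, -3, -7, -8, -1, -6, -6, -9
Step 2: Count signs: positive = 0, negative = 10.
Step 3: Under H0: P(positive) = 0.5, so the number of positives S ~ Bin(10, 0.5).
Step 4: Two-sided exact p-value = sum of Bin(10,0.5) probabilities at or below the observed probability = 0.001953.
Step 5: alpha = 0.05. reject H0.

n_eff = 10, pos = 0, neg = 10, p = 0.001953, reject H0.


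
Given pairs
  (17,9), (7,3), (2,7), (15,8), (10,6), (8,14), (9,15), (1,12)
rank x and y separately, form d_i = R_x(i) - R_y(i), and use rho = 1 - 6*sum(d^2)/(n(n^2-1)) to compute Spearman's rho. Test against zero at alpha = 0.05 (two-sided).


Step 1: Rank x and y separately (midranks; no ties here).
rank(x): 17->8, 7->3, 2->2, 15->7, 10->6, 8->4, 9->5, 1->1
rank(y): 9->5, 3->1, 7->3, 8->4, 6->2, 14->7, 15->8, 12->6
Step 2: d_i = R_x(i) - R_y(i); compute d_i^2.
  (8-5)^2=9, (3-1)^2=4, (2-3)^2=1, (7-4)^2=9, (6-2)^2=16, (4-7)^2=9, (5-8)^2=9, (1-6)^2=25
sum(d^2) = 82.
Step 3: rho = 1 - 6*82 / (8*(8^2 - 1)) = 1 - 492/504 = 0.023810.
Step 4: Under H0, t = rho * sqrt((n-2)/(1-rho^2)) = 0.0583 ~ t(6).
Step 5: Two-sided p-value from the t-distribution with 6 df = 0.955374.
Step 6: alpha = 0.05. fail to reject H0.

rho = 0.0238, p = 0.955374, fail to reject H0 at alpha = 0.05.


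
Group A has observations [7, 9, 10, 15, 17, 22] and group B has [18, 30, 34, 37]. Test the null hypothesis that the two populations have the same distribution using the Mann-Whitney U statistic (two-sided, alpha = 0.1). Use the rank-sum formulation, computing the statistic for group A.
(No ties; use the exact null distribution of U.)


Step 1: Combine and sort all 10 observations; assign midranks.
sorted (value, group): (7,X), (9,X), (10,X), (15,X), (17,X), (18,Y), (22,X), (30,Y), (34,Y), (37,Y)
ranks: 7->1, 9->2, 10->3, 15->4, 17->5, 18->6, 22->7, 30->8, 34->9, 37->10
Step 2: Rank sum for X: R1 = 1 + 2 + 3 + 4 + 5 + 7 = 22.
Step 3: U_X = R1 - n1(n1+1)/2 = 22 - 6*7/2 = 22 - 21 = 1.
       U_Y = n1*n2 - U_X = 24 - 1 = 23.
Step 4: No ties, so the exact null distribution of U (based on enumerating the C(10,6) = 210 equally likely rank assignments) gives the two-sided p-value.
Step 5: p-value = 0.019048; compare to alpha = 0.1. reject H0.

U_X = 1, p = 0.019048, reject H0 at alpha = 0.1.


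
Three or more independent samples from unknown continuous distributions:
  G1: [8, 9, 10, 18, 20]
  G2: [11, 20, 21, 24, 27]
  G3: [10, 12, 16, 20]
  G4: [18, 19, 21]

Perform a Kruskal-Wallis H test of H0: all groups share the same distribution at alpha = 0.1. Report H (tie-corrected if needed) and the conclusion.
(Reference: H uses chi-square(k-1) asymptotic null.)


Step 1: Combine all N = 17 observations and assign midranks.
sorted (value, group, rank): (8,G1,1), (9,G1,2), (10,G1,3.5), (10,G3,3.5), (11,G2,5), (12,G3,6), (16,G3,7), (18,G1,8.5), (18,G4,8.5), (19,G4,10), (20,G1,12), (20,G2,12), (20,G3,12), (21,G2,14.5), (21,G4,14.5), (24,G2,16), (27,G2,17)
Step 2: Sum ranks within each group.
R_1 = 27 (n_1 = 5)
R_2 = 64.5 (n_2 = 5)
R_3 = 28.5 (n_3 = 4)
R_4 = 33 (n_4 = 3)
Step 3: H = 12/(N(N+1)) * sum(R_i^2/n_i) - 3(N+1)
     = 12/(17*18) * (27^2/5 + 64.5^2/5 + 28.5^2/4 + 33^2/3) - 3*18
     = 0.039216 * 1543.91 - 54
     = 6.545588.
Step 4: Ties present; correction factor C = 1 - 42/(17^3 - 17) = 0.991422. Corrected H = 6.545588 / 0.991422 = 6.602225.
Step 5: Under H0, H ~ chi^2(3); p-value = 0.085717.
Step 6: alpha = 0.1. reject H0.

H = 6.6022, df = 3, p = 0.085717, reject H0.


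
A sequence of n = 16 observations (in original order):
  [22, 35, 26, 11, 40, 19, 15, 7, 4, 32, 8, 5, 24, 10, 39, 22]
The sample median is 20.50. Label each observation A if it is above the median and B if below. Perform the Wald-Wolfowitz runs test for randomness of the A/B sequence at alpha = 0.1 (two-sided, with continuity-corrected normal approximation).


Step 1: Compute median = 20.50; label A = above, B = below.
Labels in order: AAABABBBBABBABAA  (n_A = 8, n_B = 8)
Step 2: Count runs R = 9.
Step 3: Under H0 (random ordering), E[R] = 2*n_A*n_B/(n_A+n_B) + 1 = 2*8*8/16 + 1 = 9.0000.
        Var[R] = 2*n_A*n_B*(2*n_A*n_B - n_A - n_B) / ((n_A+n_B)^2 * (n_A+n_B-1)) = 14336/3840 = 3.7333.
        SD[R] = 1.9322.
Step 4: R = E[R], so z = 0 with no continuity correction.
Step 5: Two-sided p-value via normal approximation = 2*(1 - Phi(|z|)) = 1.000000.
Step 6: alpha = 0.1. fail to reject H0.

R = 9, z = 0.0000, p = 1.000000, fail to reject H0.


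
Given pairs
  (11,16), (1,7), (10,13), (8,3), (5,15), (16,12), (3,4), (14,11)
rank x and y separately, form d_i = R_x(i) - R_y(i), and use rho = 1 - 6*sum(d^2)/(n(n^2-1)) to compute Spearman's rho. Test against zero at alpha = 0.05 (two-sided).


Step 1: Rank x and y separately (midranks; no ties here).
rank(x): 11->6, 1->1, 10->5, 8->4, 5->3, 16->8, 3->2, 14->7
rank(y): 16->8, 7->3, 13->6, 3->1, 15->7, 12->5, 4->2, 11->4
Step 2: d_i = R_x(i) - R_y(i); compute d_i^2.
  (6-8)^2=4, (1-3)^2=4, (5-6)^2=1, (4-1)^2=9, (3-7)^2=16, (8-5)^2=9, (2-2)^2=0, (7-4)^2=9
sum(d^2) = 52.
Step 3: rho = 1 - 6*52 / (8*(8^2 - 1)) = 1 - 312/504 = 0.380952.
Step 4: Under H0, t = rho * sqrt((n-2)/(1-rho^2)) = 1.0092 ~ t(6).
Step 5: Two-sided p-value from the t-distribution with 6 df = 0.351813.
Step 6: alpha = 0.05. fail to reject H0.

rho = 0.3810, p = 0.351813, fail to reject H0 at alpha = 0.05.


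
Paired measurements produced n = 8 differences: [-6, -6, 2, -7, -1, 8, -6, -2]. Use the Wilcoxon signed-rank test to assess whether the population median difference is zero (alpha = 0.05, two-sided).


Step 1: Drop any zero differences (none here) and take |d_i|.
|d| = [6, 6, 2, 7, 1, 8, 6, 2]
Step 2: Midrank |d_i| (ties get averaged ranks).
ranks: |6|->5, |6|->5, |2|->2.5, |7|->7, |1|->1, |8|->8, |6|->5, |2|->2.5
Step 3: Attach original signs; sum ranks with positive sign and with negative sign.
W+ = 2.5 + 8 = 10.5
W- = 5 + 5 + 7 + 1 + 5 + 2.5 = 25.5
(Check: W+ + W- = 36 should equal n(n+1)/2 = 36.)
Step 4: Test statistic W = min(W+, W-) = 10.5.
Step 5: Ties in |d|, so use the tie-corrected normal approximation.
        E[W] = n(n+1)/4 = 8*9/4 = 18.
        Tie groups: |d|=2 (t=2), |d|=6 (t=3); sum(t^3 - t) = 30.
        Var[W] = n(n+1)(2n+1)/24 - sum(t^3-t)/48 = 1224/24 - 30/48 = 50.375.
        z = (W - E[W]) / sqrt(Var[W]) = (10.5 - 18) / 7.0975 = -1.0567.
        Two-sided p = 2*Phi(z) = 0.290646.
Step 6: alpha = 0.05. fail to reject H0.

W+ = 10.5, W- = 25.5, W = min = 10.5, p = 0.290646, fail to reject H0.


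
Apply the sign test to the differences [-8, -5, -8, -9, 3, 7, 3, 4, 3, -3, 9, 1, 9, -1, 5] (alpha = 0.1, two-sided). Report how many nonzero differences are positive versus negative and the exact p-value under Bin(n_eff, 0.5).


Step 1: Discard zero differences. Original n = 15; n_eff = number of nonzero differences = 15.
Nonzero differences (with sign): -8, -5, -8, -9, +3, +7, +3, +4, +3, -3, +9, +1, +9, -1, +5
Step 2: Count signs: positive = 9, negative = 6.
Step 3: Under H0: P(positive) = 0.5, so the number of positives S ~ Bin(15, 0.5).
Step 4: Two-sided exact p-value = sum of Bin(15,0.5) probabilities at or below the observed probability = 0.607239.
Step 5: alpha = 0.1. fail to reject H0.

n_eff = 15, pos = 9, neg = 6, p = 0.607239, fail to reject H0.


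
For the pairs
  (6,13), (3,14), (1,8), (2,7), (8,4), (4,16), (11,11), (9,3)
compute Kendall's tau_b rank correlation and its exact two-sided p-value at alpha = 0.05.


Step 1: Enumerate the 28 unordered pairs (i,j) with i<j and classify each by sign(x_j-x_i) * sign(y_j-y_i).
  (1,2):dx=-3,dy=+1->D; (1,3):dx=-5,dy=-5->C; (1,4):dx=-4,dy=-6->C; (1,5):dx=+2,dy=-9->D
  (1,6):dx=-2,dy=+3->D; (1,7):dx=+5,dy=-2->D; (1,8):dx=+3,dy=-10->D; (2,3):dx=-2,dy=-6->C
  (2,4):dx=-1,dy=-7->C; (2,5):dx=+5,dy=-10->D; (2,6):dx=+1,dy=+2->C; (2,7):dx=+8,dy=-3->D
  (2,8):dx=+6,dy=-11->D; (3,4):dx=+1,dy=-1->D; (3,5):dx=+7,dy=-4->D; (3,6):dx=+3,dy=+8->C
  (3,7):dx=+10,dy=+3->C; (3,8):dx=+8,dy=-5->D; (4,5):dx=+6,dy=-3->D; (4,6):dx=+2,dy=+9->C
  (4,7):dx=+9,dy=+4->C; (4,8):dx=+7,dy=-4->D; (5,6):dx=-4,dy=+12->D; (5,7):dx=+3,dy=+7->C
  (5,8):dx=+1,dy=-1->D; (6,7):dx=+7,dy=-5->D; (6,8):dx=+5,dy=-13->D; (7,8):dx=-2,dy=-8->C
Step 2: C = 11, D = 17, total pairs = 28.
Step 3: tau = (C - D)/(n(n-1)/2) = (11 - 17)/28 = -0.214286.
Step 4: Exact two-sided p-value (enumerate n! = 40320 permutations of y under H0): p = 0.548413.
Step 5: alpha = 0.05. fail to reject H0.

tau_b = -0.2143 (C=11, D=17), p = 0.548413, fail to reject H0.


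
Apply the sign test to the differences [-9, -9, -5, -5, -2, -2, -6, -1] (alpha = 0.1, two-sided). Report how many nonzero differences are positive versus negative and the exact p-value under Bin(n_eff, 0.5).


Step 1: Discard zero differences. Original n = 8; n_eff = number of nonzero differences = 8.
Nonzero differences (with sign): -9, -9, -5, -5, -2, -2, -6, -1
Step 2: Count signs: positive = 0, negative = 8.
Step 3: Under H0: P(positive) = 0.5, so the number of positives S ~ Bin(8, 0.5).
Step 4: Two-sided exact p-value = sum of Bin(8,0.5) probabilities at or below the observed probability = 0.007812.
Step 5: alpha = 0.1. reject H0.

n_eff = 8, pos = 0, neg = 8, p = 0.007812, reject H0.


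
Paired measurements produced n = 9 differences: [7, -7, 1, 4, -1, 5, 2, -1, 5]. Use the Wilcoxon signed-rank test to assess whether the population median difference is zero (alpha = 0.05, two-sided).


Step 1: Drop any zero differences (none here) and take |d_i|.
|d| = [7, 7, 1, 4, 1, 5, 2, 1, 5]
Step 2: Midrank |d_i| (ties get averaged ranks).
ranks: |7|->8.5, |7|->8.5, |1|->2, |4|->5, |1|->2, |5|->6.5, |2|->4, |1|->2, |5|->6.5
Step 3: Attach original signs; sum ranks with positive sign and with negative sign.
W+ = 8.5 + 2 + 5 + 6.5 + 4 + 6.5 = 32.5
W- = 8.5 + 2 + 2 = 12.5
(Check: W+ + W- = 45 should equal n(n+1)/2 = 45.)
Step 4: Test statistic W = min(W+, W-) = 12.5.
Step 5: Ties in |d|, so use the tie-corrected normal approximation.
        E[W] = n(n+1)/4 = 9*10/4 = 22.5.
        Tie groups: |d|=1 (t=3), |d|=5 (t=2), |d|=7 (t=2); sum(t^3 - t) = 36.
        Var[W] = n(n+1)(2n+1)/24 - sum(t^3-t)/48 = 1710/24 - 36/48 = 70.5.
        z = (W - E[W]) / sqrt(Var[W]) = (12.5 - 22.5) / 8.3964 = -1.1910.
        Two-sided p = 2*Phi(z) = 0.233660.
Step 6: alpha = 0.05. fail to reject H0.

W+ = 32.5, W- = 12.5, W = min = 12.5, p = 0.233660, fail to reject H0.


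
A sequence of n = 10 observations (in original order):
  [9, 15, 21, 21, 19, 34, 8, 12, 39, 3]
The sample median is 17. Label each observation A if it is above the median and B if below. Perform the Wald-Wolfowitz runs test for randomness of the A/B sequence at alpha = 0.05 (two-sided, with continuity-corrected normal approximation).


Step 1: Compute median = 17; label A = above, B = below.
Labels in order: BBAAAABBAB  (n_A = 5, n_B = 5)
Step 2: Count runs R = 5.
Step 3: Under H0 (random ordering), E[R] = 2*n_A*n_B/(n_A+n_B) + 1 = 2*5*5/10 + 1 = 6.0000.
        Var[R] = 2*n_A*n_B*(2*n_A*n_B - n_A - n_B) / ((n_A+n_B)^2 * (n_A+n_B-1)) = 2000/900 = 2.2222.
        SD[R] = 1.4907.
Step 4: Continuity-corrected z = (R + 0.5 - E[R]) / SD[R] = (5 + 0.5 - 6.0000) / 1.4907 = -0.3354.
Step 5: Two-sided p-value via normal approximation = 2*(1 - Phi(|z|)) = 0.737316.
Step 6: alpha = 0.05. fail to reject H0.

R = 5, z = -0.3354, p = 0.737316, fail to reject H0.


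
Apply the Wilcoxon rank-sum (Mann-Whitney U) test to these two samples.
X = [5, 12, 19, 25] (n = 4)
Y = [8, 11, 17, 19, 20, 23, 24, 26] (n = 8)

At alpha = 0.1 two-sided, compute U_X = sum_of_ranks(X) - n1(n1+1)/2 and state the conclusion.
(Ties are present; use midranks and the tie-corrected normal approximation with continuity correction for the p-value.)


Step 1: Combine and sort all 12 observations; assign midranks.
sorted (value, group): (5,X), (8,Y), (11,Y), (12,X), (17,Y), (19,X), (19,Y), (20,Y), (23,Y), (24,Y), (25,X), (26,Y)
ranks: 5->1, 8->2, 11->3, 12->4, 17->5, 19->6.5, 19->6.5, 20->8, 23->9, 24->10, 25->11, 26->12
Step 2: Rank sum for X: R1 = 1 + 4 + 6.5 + 11 = 22.5.
Step 3: U_X = R1 - n1(n1+1)/2 = 22.5 - 4*5/2 = 22.5 - 10 = 12.5.
       U_Y = n1*n2 - U_X = 32 - 12.5 = 19.5.
Step 4: Ties are present, so use the tie-corrected normal approximation (with continuity correction) for the p-value.
Step 5: p-value = 0.609759; compare to alpha = 0.1. fail to reject H0.

U_X = 12.5, p = 0.609759, fail to reject H0 at alpha = 0.1.


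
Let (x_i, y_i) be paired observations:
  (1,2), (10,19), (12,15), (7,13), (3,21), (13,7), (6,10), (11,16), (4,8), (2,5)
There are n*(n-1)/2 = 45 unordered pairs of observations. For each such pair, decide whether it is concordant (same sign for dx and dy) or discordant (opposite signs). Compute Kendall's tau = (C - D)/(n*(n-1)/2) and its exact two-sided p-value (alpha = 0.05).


Step 1: Enumerate the 45 unordered pairs (i,j) with i<j and classify each by sign(x_j-x_i) * sign(y_j-y_i).
  (1,2):dx=+9,dy=+17->C; (1,3):dx=+11,dy=+13->C; (1,4):dx=+6,dy=+11->C; (1,5):dx=+2,dy=+19->C
  (1,6):dx=+12,dy=+5->C; (1,7):dx=+5,dy=+8->C; (1,8):dx=+10,dy=+14->C; (1,9):dx=+3,dy=+6->C
  (1,10):dx=+1,dy=+3->C; (2,3):dx=+2,dy=-4->D; (2,4):dx=-3,dy=-6->C; (2,5):dx=-7,dy=+2->D
  (2,6):dx=+3,dy=-12->D; (2,7):dx=-4,dy=-9->C; (2,8):dx=+1,dy=-3->D; (2,9):dx=-6,dy=-11->C
  (2,10):dx=-8,dy=-14->C; (3,4):dx=-5,dy=-2->C; (3,5):dx=-9,dy=+6->D; (3,6):dx=+1,dy=-8->D
  (3,7):dx=-6,dy=-5->C; (3,8):dx=-1,dy=+1->D; (3,9):dx=-8,dy=-7->C; (3,10):dx=-10,dy=-10->C
  (4,5):dx=-4,dy=+8->D; (4,6):dx=+6,dy=-6->D; (4,7):dx=-1,dy=-3->C; (4,8):dx=+4,dy=+3->C
  (4,9):dx=-3,dy=-5->C; (4,10):dx=-5,dy=-8->C; (5,6):dx=+10,dy=-14->D; (5,7):dx=+3,dy=-11->D
  (5,8):dx=+8,dy=-5->D; (5,9):dx=+1,dy=-13->D; (5,10):dx=-1,dy=-16->C; (6,7):dx=-7,dy=+3->D
  (6,8):dx=-2,dy=+9->D; (6,9):dx=-9,dy=+1->D; (6,10):dx=-11,dy=-2->C; (7,8):dx=+5,dy=+6->C
  (7,9):dx=-2,dy=-2->C; (7,10):dx=-4,dy=-5->C; (8,9):dx=-7,dy=-8->C; (8,10):dx=-9,dy=-11->C
  (9,10):dx=-2,dy=-3->C
Step 2: C = 29, D = 16, total pairs = 45.
Step 3: tau = (C - D)/(n(n-1)/2) = (29 - 16)/45 = 0.288889.
Step 4: Exact two-sided p-value (enumerate n! = 3628800 permutations of y under H0): p = 0.291248.
Step 5: alpha = 0.05. fail to reject H0.

tau_b = 0.2889 (C=29, D=16), p = 0.291248, fail to reject H0.


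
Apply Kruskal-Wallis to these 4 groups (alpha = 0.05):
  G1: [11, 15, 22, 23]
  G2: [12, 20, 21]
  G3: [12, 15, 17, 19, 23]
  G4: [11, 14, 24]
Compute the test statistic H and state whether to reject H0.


Step 1: Combine all N = 15 observations and assign midranks.
sorted (value, group, rank): (11,G1,1.5), (11,G4,1.5), (12,G2,3.5), (12,G3,3.5), (14,G4,5), (15,G1,6.5), (15,G3,6.5), (17,G3,8), (19,G3,9), (20,G2,10), (21,G2,11), (22,G1,12), (23,G1,13.5), (23,G3,13.5), (24,G4,15)
Step 2: Sum ranks within each group.
R_1 = 33.5 (n_1 = 4)
R_2 = 24.5 (n_2 = 3)
R_3 = 40.5 (n_3 = 5)
R_4 = 21.5 (n_4 = 3)
Step 3: H = 12/(N(N+1)) * sum(R_i^2/n_i) - 3(N+1)
     = 12/(15*16) * (33.5^2/4 + 24.5^2/3 + 40.5^2/5 + 21.5^2/3) - 3*16
     = 0.050000 * 962.779 - 48
     = 0.138958.
Step 4: Ties present; correction factor C = 1 - 24/(15^3 - 15) = 0.992857. Corrected H = 0.138958 / 0.992857 = 0.139958.
Step 5: Under H0, H ~ chi^2(3); p-value = 0.986645.
Step 6: alpha = 0.05. fail to reject H0.

H = 0.1400, df = 3, p = 0.986645, fail to reject H0.


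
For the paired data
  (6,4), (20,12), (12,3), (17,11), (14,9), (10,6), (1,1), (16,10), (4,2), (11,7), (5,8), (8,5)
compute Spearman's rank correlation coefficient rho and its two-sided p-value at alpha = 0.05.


Step 1: Rank x and y separately (midranks; no ties here).
rank(x): 6->4, 20->12, 12->8, 17->11, 14->9, 10->6, 1->1, 16->10, 4->2, 11->7, 5->3, 8->5
rank(y): 4->4, 12->12, 3->3, 11->11, 9->9, 6->6, 1->1, 10->10, 2->2, 7->7, 8->8, 5->5
Step 2: d_i = R_x(i) - R_y(i); compute d_i^2.
  (4-4)^2=0, (12-12)^2=0, (8-3)^2=25, (11-11)^2=0, (9-9)^2=0, (6-6)^2=0, (1-1)^2=0, (10-10)^2=0, (2-2)^2=0, (7-7)^2=0, (3-8)^2=25, (5-5)^2=0
sum(d^2) = 50.
Step 3: rho = 1 - 6*50 / (12*(12^2 - 1)) = 1 - 300/1716 = 0.825175.
Step 4: Under H0, t = rho * sqrt((n-2)/(1-rho^2)) = 4.6195 ~ t(10).
Step 5: Two-sided p-value from the t-distribution with 10 df = 0.000951.
Step 6: alpha = 0.05. reject H0.

rho = 0.8252, p = 0.000951, reject H0 at alpha = 0.05.


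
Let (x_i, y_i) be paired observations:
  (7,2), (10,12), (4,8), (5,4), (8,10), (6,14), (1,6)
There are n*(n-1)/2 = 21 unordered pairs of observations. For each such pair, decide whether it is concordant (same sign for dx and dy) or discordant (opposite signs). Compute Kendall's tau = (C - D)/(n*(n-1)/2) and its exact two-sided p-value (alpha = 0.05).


Step 1: Enumerate the 21 unordered pairs (i,j) with i<j and classify each by sign(x_j-x_i) * sign(y_j-y_i).
  (1,2):dx=+3,dy=+10->C; (1,3):dx=-3,dy=+6->D; (1,4):dx=-2,dy=+2->D; (1,5):dx=+1,dy=+8->C
  (1,6):dx=-1,dy=+12->D; (1,7):dx=-6,dy=+4->D; (2,3):dx=-6,dy=-4->C; (2,4):dx=-5,dy=-8->C
  (2,5):dx=-2,dy=-2->C; (2,6):dx=-4,dy=+2->D; (2,7):dx=-9,dy=-6->C; (3,4):dx=+1,dy=-4->D
  (3,5):dx=+4,dy=+2->C; (3,6):dx=+2,dy=+6->C; (3,7):dx=-3,dy=-2->C; (4,5):dx=+3,dy=+6->C
  (4,6):dx=+1,dy=+10->C; (4,7):dx=-4,dy=+2->D; (5,6):dx=-2,dy=+4->D; (5,7):dx=-7,dy=-4->C
  (6,7):dx=-5,dy=-8->C
Step 2: C = 13, D = 8, total pairs = 21.
Step 3: tau = (C - D)/(n(n-1)/2) = (13 - 8)/21 = 0.238095.
Step 4: Exact two-sided p-value (enumerate n! = 5040 permutations of y under H0): p = 0.561905.
Step 5: alpha = 0.05. fail to reject H0.

tau_b = 0.2381 (C=13, D=8), p = 0.561905, fail to reject H0.


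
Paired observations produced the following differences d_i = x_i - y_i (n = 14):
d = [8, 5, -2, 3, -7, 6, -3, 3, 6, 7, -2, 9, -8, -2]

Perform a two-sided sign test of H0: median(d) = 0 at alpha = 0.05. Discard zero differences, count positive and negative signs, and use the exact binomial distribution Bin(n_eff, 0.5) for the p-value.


Step 1: Discard zero differences. Original n = 14; n_eff = number of nonzero differences = 14.
Nonzero differences (with sign): +8, +5, -2, +3, -7, +6, -3, +3, +6, +7, -2, +9, -8, -2
Step 2: Count signs: positive = 8, negative = 6.
Step 3: Under H0: P(positive) = 0.5, so the number of positives S ~ Bin(14, 0.5).
Step 4: Two-sided exact p-value = sum of Bin(14,0.5) probabilities at or below the observed probability = 0.790527.
Step 5: alpha = 0.05. fail to reject H0.

n_eff = 14, pos = 8, neg = 6, p = 0.790527, fail to reject H0.


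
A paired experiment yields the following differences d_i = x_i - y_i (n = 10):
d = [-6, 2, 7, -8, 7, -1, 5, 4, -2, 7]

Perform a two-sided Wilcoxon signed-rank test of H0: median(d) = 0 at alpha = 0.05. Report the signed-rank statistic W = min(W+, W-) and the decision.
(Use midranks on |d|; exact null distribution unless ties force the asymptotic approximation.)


Step 1: Drop any zero differences (none here) and take |d_i|.
|d| = [6, 2, 7, 8, 7, 1, 5, 4, 2, 7]
Step 2: Midrank |d_i| (ties get averaged ranks).
ranks: |6|->6, |2|->2.5, |7|->8, |8|->10, |7|->8, |1|->1, |5|->5, |4|->4, |2|->2.5, |7|->8
Step 3: Attach original signs; sum ranks with positive sign and with negative sign.
W+ = 2.5 + 8 + 8 + 5 + 4 + 8 = 35.5
W- = 6 + 10 + 1 + 2.5 = 19.5
(Check: W+ + W- = 55 should equal n(n+1)/2 = 55.)
Step 4: Test statistic W = min(W+, W-) = 19.5.
Step 5: Ties in |d|, so use the tie-corrected normal approximation.
        E[W] = n(n+1)/4 = 10*11/4 = 27.5.
        Tie groups: |d|=2 (t=2), |d|=7 (t=3); sum(t^3 - t) = 30.
        Var[W] = n(n+1)(2n+1)/24 - sum(t^3-t)/48 = 2310/24 - 30/48 = 95.625.
        z = (W - E[W]) / sqrt(Var[W]) = (19.5 - 27.5) / 9.7788 = -0.8181.
        Two-sided p = 2*Phi(z) = 0.413302.
Step 6: alpha = 0.05. fail to reject H0.

W+ = 35.5, W- = 19.5, W = min = 19.5, p = 0.413302, fail to reject H0.


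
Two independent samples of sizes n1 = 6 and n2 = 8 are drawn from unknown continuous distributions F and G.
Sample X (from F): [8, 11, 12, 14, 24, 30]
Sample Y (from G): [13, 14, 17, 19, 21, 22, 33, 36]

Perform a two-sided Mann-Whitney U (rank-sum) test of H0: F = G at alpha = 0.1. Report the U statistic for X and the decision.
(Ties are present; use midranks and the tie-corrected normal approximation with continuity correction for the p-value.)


Step 1: Combine and sort all 14 observations; assign midranks.
sorted (value, group): (8,X), (11,X), (12,X), (13,Y), (14,X), (14,Y), (17,Y), (19,Y), (21,Y), (22,Y), (24,X), (30,X), (33,Y), (36,Y)
ranks: 8->1, 11->2, 12->3, 13->4, 14->5.5, 14->5.5, 17->7, 19->8, 21->9, 22->10, 24->11, 30->12, 33->13, 36->14
Step 2: Rank sum for X: R1 = 1 + 2 + 3 + 5.5 + 11 + 12 = 34.5.
Step 3: U_X = R1 - n1(n1+1)/2 = 34.5 - 6*7/2 = 34.5 - 21 = 13.5.
       U_Y = n1*n2 - U_X = 48 - 13.5 = 34.5.
Step 4: Ties are present, so use the tie-corrected normal approximation (with continuity correction) for the p-value.
Step 5: p-value = 0.196213; compare to alpha = 0.1. fail to reject H0.

U_X = 13.5, p = 0.196213, fail to reject H0 at alpha = 0.1.


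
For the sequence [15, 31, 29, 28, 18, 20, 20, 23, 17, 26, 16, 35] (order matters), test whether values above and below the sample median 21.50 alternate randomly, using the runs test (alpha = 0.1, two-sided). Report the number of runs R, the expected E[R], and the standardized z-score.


Step 1: Compute median = 21.50; label A = above, B = below.
Labels in order: BAAABBBABABA  (n_A = 6, n_B = 6)
Step 2: Count runs R = 8.
Step 3: Under H0 (random ordering), E[R] = 2*n_A*n_B/(n_A+n_B) + 1 = 2*6*6/12 + 1 = 7.0000.
        Var[R] = 2*n_A*n_B*(2*n_A*n_B - n_A - n_B) / ((n_A+n_B)^2 * (n_A+n_B-1)) = 4320/1584 = 2.7273.
        SD[R] = 1.6514.
Step 4: Continuity-corrected z = (R - 0.5 - E[R]) / SD[R] = (8 - 0.5 - 7.0000) / 1.6514 = 0.3028.
Step 5: Two-sided p-value via normal approximation = 2*(1 - Phi(|z|)) = 0.762069.
Step 6: alpha = 0.1. fail to reject H0.

R = 8, z = 0.3028, p = 0.762069, fail to reject H0.


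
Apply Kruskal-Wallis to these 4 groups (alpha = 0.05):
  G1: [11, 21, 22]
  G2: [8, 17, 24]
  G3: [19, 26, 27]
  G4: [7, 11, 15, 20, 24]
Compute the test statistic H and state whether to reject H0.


Step 1: Combine all N = 14 observations and assign midranks.
sorted (value, group, rank): (7,G4,1), (8,G2,2), (11,G1,3.5), (11,G4,3.5), (15,G4,5), (17,G2,6), (19,G3,7), (20,G4,8), (21,G1,9), (22,G1,10), (24,G2,11.5), (24,G4,11.5), (26,G3,13), (27,G3,14)
Step 2: Sum ranks within each group.
R_1 = 22.5 (n_1 = 3)
R_2 = 19.5 (n_2 = 3)
R_3 = 34 (n_3 = 3)
R_4 = 29 (n_4 = 5)
Step 3: H = 12/(N(N+1)) * sum(R_i^2/n_i) - 3(N+1)
     = 12/(14*15) * (22.5^2/3 + 19.5^2/3 + 34^2/3 + 29^2/5) - 3*15
     = 0.057143 * 849.033 - 45
     = 3.516190.
Step 4: Ties present; correction factor C = 1 - 12/(14^3 - 14) = 0.995604. Corrected H = 3.516190 / 0.995604 = 3.531714.
Step 5: Under H0, H ~ chi^2(3); p-value = 0.316672.
Step 6: alpha = 0.05. fail to reject H0.

H = 3.5317, df = 3, p = 0.316672, fail to reject H0.
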